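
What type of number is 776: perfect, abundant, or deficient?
deficient

Proper divisors of 776: sum = 1 + 2 + 4 + 8 + 97 + 194 + 388 = 694
Since 694 < 776, 776 is deficient.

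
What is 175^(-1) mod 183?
160

gcd(175, 183) = 1, so the inverse exists.
Extended Euclidean algorithm on (183, 175):
183 = 1 × 175 + 8  ⟹  8 = (1)·183 + (-1)·175
175 = 21 × 8 + 7  ⟹  7 = (-21)·183 + (22)·175
8 = 1 × 7 + 1  ⟹  1 = (22)·183 + (-23)·175
So (-23)·175 ≡ 1 (mod 183), i.e. 175^(-1) ≡ -23 ≡ 160 (mod 183).
Check: 175 × 160 = 28000 ≡ 1 (mod 183)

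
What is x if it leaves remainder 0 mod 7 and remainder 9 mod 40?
49

Using Chinese Remainder Theorem:
M = 7 × 40 = 280
M1 = 40, M2 = 7
y1 = 40^(-1) mod 7 = 3
y2 = 7^(-1) mod 40 = 23
x = (0×40×3 + 9×7×23) mod 280 = 49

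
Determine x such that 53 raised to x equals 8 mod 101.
61

Baby-step giant-step with step n = ⌈√101⌉ = 11.
Baby steps 53^j mod 101 (j:value) for j=0..10: 0:1, 1:53, 2:82, 3:3, 4:58, 5:44, 6:9, 7:73, 8:31, 9:27, 10:17.
Giant-step multiplier: 53^(-11) ≡ 53^(100-11) = 53^89 ≡ 63 (mod 101).
Giant steps γ_i = 8·63^i mod 101: γ_0=8, γ_1=100, γ_2=38, γ_3=71, γ_4=29, γ_5=9 (in table at j=6).
x = i·n + j = 5·11 + 6 = 61.
Check: 53^61 ≡ 8 (mod 101).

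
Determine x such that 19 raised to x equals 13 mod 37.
25

Baby-step giant-step with step n = ⌈√37⌉ = 7.
Baby steps 19^j mod 37 (j:value) for j=0..6: 0:1, 1:19, 2:28, 3:14, 4:7, 5:22, 6:11.
Giant-step multiplier: 19^(-7) ≡ 19^(36-7) = 19^29 ≡ 17 (mod 37).
Giant steps γ_i = 13·17^i mod 37: γ_0=13, γ_1=36, γ_2=20, γ_3=7 (in table at j=4).
x = i·n + j = 3·7 + 4 = 25.
Check: 19^25 ≡ 13 (mod 37).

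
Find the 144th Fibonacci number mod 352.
256

Matrix identity: Q^n = [[F_(n+1), F_n], [F_n, F_(n-1)]] with Q = [[1,1],[1,0]].
n = 144 = 10010000₂. Square-and-multiply, entries mod 352:
Q^1 = [[1,1],[1,0]]
Q^2 = (Q^1)² = [[2,1],[1,1]]
Q^4 = (Q^2)² = [[5,3],[3,2]]
Q^9 = (Q^4)²·Q = [[55,34],[34,21]]
Q^18 = (Q^9)² = [[309,120],[120,189]]
Q^36 = (Q^18)² = [[57,272],[272,137]]
Q^72 = (Q^36)² = [[145,320],[320,177]]
Q^144 = (Q^72)² = [[225,256],[256,321]]
F_144 mod 352 = Q^144[0][1] = 256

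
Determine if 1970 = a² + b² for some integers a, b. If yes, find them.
11² + 43² (a=11, b=43)

Factorization: 1970 = 2 × 5 × 197
By Fermat: n is sum of two squares iff every prime p ≡ 3 (mod 4) appears to even power.
All primes ≡ 3 (mod 4) appear to even power.
Search a = 0, 1, 2, … for 1970 - a² a perfect square: first hit at a = 11: 1970 - 121 = 1849 = 43².
1970 = 11² + 43² = 121 + 1849 ✓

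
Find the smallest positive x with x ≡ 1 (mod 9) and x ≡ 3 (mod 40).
163

Using Chinese Remainder Theorem:
M = 9 × 40 = 360
M1 = 40, M2 = 9
y1 = 40^(-1) mod 9 = 7
y2 = 9^(-1) mod 40 = 9
x = (1×40×7 + 3×9×9) mod 360 = 163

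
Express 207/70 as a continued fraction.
[2; 1, 22, 3]

Euclidean algorithm steps:
207 = 2 × 70 + 67
70 = 1 × 67 + 3
67 = 22 × 3 + 1
3 = 3 × 1 + 0
Continued fraction: [2; 1, 22, 3]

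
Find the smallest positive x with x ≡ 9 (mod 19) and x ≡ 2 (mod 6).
104

Using Chinese Remainder Theorem:
M = 19 × 6 = 114
M1 = 6, M2 = 19
y1 = 6^(-1) mod 19 = 16
y2 = 19^(-1) mod 6 = 1
x = (9×6×16 + 2×19×1) mod 114 = 104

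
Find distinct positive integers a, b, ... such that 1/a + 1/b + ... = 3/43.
1/15 + 1/323 + 1/208335

Greedy algorithm:
3/43: ceiling(43/3) = 15, use 1/15
2/645: ceiling(645/2) = 323, use 1/323
1/208335: ceiling(208335/1) = 208335, use 1/208335
Result: 3/43 = 1/15 + 1/323 + 1/208335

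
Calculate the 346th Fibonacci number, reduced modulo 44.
19

Matrix identity: Q^n = [[F_(n+1), F_n], [F_n, F_(n-1)]] with Q = [[1,1],[1,0]].
n = 346 = 101011010₂. Square-and-multiply, entries mod 44:
Q^1 = [[1,1],[1,0]]
Q^2 = (Q^1)² = [[2,1],[1,1]]
Q^5 = (Q^2)²·Q = [[8,5],[5,3]]
Q^10 = (Q^5)² = [[1,11],[11,34]]
Q^21 = (Q^10)²·Q = [[23,34],[34,33]]
Q^43 = (Q^21)²·Q = [[25,13],[13,12]]
Q^86 = (Q^43)² = [[2,41],[41,5]]
Q^173 = (Q^86)²·Q = [[36,13],[13,23]]
Q^346 = (Q^173)² = [[13,19],[19,38]]
F_346 mod 44 = Q^346[0][1] = 19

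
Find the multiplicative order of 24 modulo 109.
108

109 is prime, so ord(24) divides φ(109) = 108.
Divisors of 108: 1, 2, 3, 4, 6, 9, 12, 18, 27, 36, 54, 108.
Repeated squaring: 24^1 ≡ 24, 24^2 ≡ 31, 24^4 ≡ 89, 24^8 ≡ 73, 24^16 ≡ 97, 24^32 ≡ 35, 24^64 ≡ 26 (mod 109).
Test 24^d mod 109 for each divisor d in increasing order:
24^1 ≡ 24
24^2 ≡ 31
24^3 = 24^2·24^1 ≡ 90
24^4 ≡ 89
24^6 = 24^4·24^2 ≡ 34
24^9 = 24^8·24^1 ≡ 8
24^12 = 24^8·24^4 ≡ 66
24^18 = 24^16·24^2 ≡ 64
24^27 = 24^16·24^8·24^2·24^1 ≡ 76
24^36 = 24^32·24^4 ≡ 63
24^54 = 24^32·24^16·24^4·24^2 ≡ 108
24^108 = 24^64·24^32·24^8·24^4 ≡ 1  ← first divisor giving 1
The order is 108.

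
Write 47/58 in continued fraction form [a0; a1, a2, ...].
[0; 1, 4, 3, 1, 2]

Euclidean algorithm steps:
47 = 0 × 58 + 47
58 = 1 × 47 + 11
47 = 4 × 11 + 3
11 = 3 × 3 + 2
3 = 1 × 2 + 1
2 = 2 × 1 + 0
Continued fraction: [0; 1, 4, 3, 1, 2]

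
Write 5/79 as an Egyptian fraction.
1/16 + 1/1264

Greedy algorithm:
5/79: ceiling(79/5) = 16, use 1/16
1/1264: ceiling(1264/1) = 1264, use 1/1264
Result: 5/79 = 1/16 + 1/1264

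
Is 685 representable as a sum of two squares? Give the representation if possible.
3² + 26² (a=3, b=26)

Factorization: 685 = 5 × 137
By Fermat: n is sum of two squares iff every prime p ≡ 3 (mod 4) appears to even power.
All primes ≡ 3 (mod 4) appear to even power.
Search a = 0, 1, 2, … for 685 - a² a perfect square: first hit at a = 3: 685 - 9 = 676 = 26².
685 = 3² + 26² = 9 + 676 ✓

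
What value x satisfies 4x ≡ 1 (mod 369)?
277

gcd(4, 369) = 1, so the inverse exists.
Extended Euclidean algorithm on (369, 4):
369 = 92 × 4 + 1  ⟹  1 = (1)·369 + (-92)·4
So (-92)·4 ≡ 1 (mod 369), i.e. 4^(-1) ≡ -92 ≡ 277 (mod 369).
Check: 4 × 277 = 1108 ≡ 1 (mod 369)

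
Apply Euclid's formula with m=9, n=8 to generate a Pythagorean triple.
(17, 144, 145)

Euclid's formula: a = m² - n², b = 2mn, c = m² + n²
m = 9, n = 8
a = 9² - 8² = 81 - 64 = 17
b = 2 × 9 × 8 = 144
c = 9² + 8² = 81 + 64 = 145
Verification: 17² + 144² = 289 + 20736 = 21025 = 145² ✓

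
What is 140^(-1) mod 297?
227

gcd(140, 297) = 1, so the inverse exists.
Extended Euclidean algorithm on (297, 140):
297 = 2 × 140 + 17  ⟹  17 = (1)·297 + (-2)·140
140 = 8 × 17 + 4  ⟹  4 = (-8)·297 + (17)·140
17 = 4 × 4 + 1  ⟹  1 = (33)·297 + (-70)·140
So (-70)·140 ≡ 1 (mod 297), i.e. 140^(-1) ≡ -70 ≡ 227 (mod 297).
Check: 140 × 227 = 31780 ≡ 1 (mod 297)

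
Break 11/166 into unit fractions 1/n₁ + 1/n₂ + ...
1/16 + 1/266 + 1/176624

Greedy algorithm:
11/166: ceiling(166/11) = 16, use 1/16
5/1328: ceiling(1328/5) = 266, use 1/266
1/176624: ceiling(176624/1) = 176624, use 1/176624
Result: 11/166 = 1/16 + 1/266 + 1/176624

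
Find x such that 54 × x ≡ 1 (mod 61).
26

gcd(54, 61) = 1, so the inverse exists.
Extended Euclidean algorithm on (61, 54):
61 = 1 × 54 + 7  ⟹  7 = (1)·61 + (-1)·54
54 = 7 × 7 + 5  ⟹  5 = (-7)·61 + (8)·54
7 = 1 × 5 + 2  ⟹  2 = (8)·61 + (-9)·54
5 = 2 × 2 + 1  ⟹  1 = (-23)·61 + (26)·54
So (26)·54 ≡ 1 (mod 61), i.e. 54^(-1) ≡ 26 (mod 61).
Check: 54 × 26 = 1404 ≡ 1 (mod 61)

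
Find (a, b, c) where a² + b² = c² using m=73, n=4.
(5313, 584, 5345)

Euclid's formula: a = m² - n², b = 2mn, c = m² + n²
m = 73, n = 4
a = 73² - 4² = 5329 - 16 = 5313
b = 2 × 73 × 4 = 584
c = 73² + 4² = 5329 + 16 = 5345
Verification: 5313² + 584² = 28227969 + 341056 = 28569025 = 5345² ✓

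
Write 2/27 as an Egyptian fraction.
1/14 + 1/378

Greedy algorithm:
2/27: ceiling(27/2) = 14, use 1/14
1/378: ceiling(378/1) = 378, use 1/378
Result: 2/27 = 1/14 + 1/378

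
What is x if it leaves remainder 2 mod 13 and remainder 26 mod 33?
158

Using Chinese Remainder Theorem:
M = 13 × 33 = 429
M1 = 33, M2 = 13
y1 = 33^(-1) mod 13 = 2
y2 = 13^(-1) mod 33 = 28
x = (2×33×2 + 26×13×28) mod 429 = 158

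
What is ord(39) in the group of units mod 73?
72

73 is prime, so ord(39) divides φ(73) = 72.
Divisors of 72: 1, 2, 3, 4, 6, 8, 9, 12, 18, 24, 36, 72.
Repeated squaring: 39^1 ≡ 39, 39^2 ≡ 61, 39^4 ≡ 71, 39^8 ≡ 4, 39^16 ≡ 16, 39^32 ≡ 37, 39^64 ≡ 55 (mod 73).
Test 39^d mod 73 for each divisor d in increasing order:
39^1 ≡ 39
39^2 ≡ 61
39^3 = 39^2·39^1 ≡ 43
39^4 ≡ 71
39^6 = 39^4·39^2 ≡ 24
39^8 ≡ 4
39^9 = 39^8·39^1 ≡ 10
39^12 = 39^8·39^4 ≡ 65
39^18 = 39^16·39^2 ≡ 27
39^24 = 39^16·39^8 ≡ 64
39^36 = 39^32·39^4 ≡ 72
39^72 = 39^64·39^8 ≡ 1  ← first divisor giving 1
The order is 72.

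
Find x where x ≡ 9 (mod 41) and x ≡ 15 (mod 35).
50

Using Chinese Remainder Theorem:
M = 41 × 35 = 1435
M1 = 35, M2 = 41
y1 = 35^(-1) mod 41 = 34
y2 = 41^(-1) mod 35 = 6
x = (9×35×34 + 15×41×6) mod 1435 = 50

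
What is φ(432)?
144

432 = 2^4 × 3^3
φ(n) = n × ∏(1 - 1/p) for each prime p dividing n
φ(432) = 432 × (1 - 1/2) × (1 - 1/3) = 144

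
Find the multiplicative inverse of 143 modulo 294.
257

gcd(143, 294) = 1, so the inverse exists.
Extended Euclidean algorithm on (294, 143):
294 = 2 × 143 + 8  ⟹  8 = (1)·294 + (-2)·143
143 = 17 × 8 + 7  ⟹  7 = (-17)·294 + (35)·143
8 = 1 × 7 + 1  ⟹  1 = (18)·294 + (-37)·143
So (-37)·143 ≡ 1 (mod 294), i.e. 143^(-1) ≡ -37 ≡ 257 (mod 294).
Check: 143 × 257 = 36751 ≡ 1 (mod 294)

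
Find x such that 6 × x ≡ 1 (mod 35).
6

gcd(6, 35) = 1, so the inverse exists.
Extended Euclidean algorithm on (35, 6):
35 = 5 × 6 + 5  ⟹  5 = (1)·35 + (-5)·6
6 = 1 × 5 + 1  ⟹  1 = (-1)·35 + (6)·6
So (6)·6 ≡ 1 (mod 35), i.e. 6^(-1) ≡ 6 (mod 35).
Check: 6 × 6 = 36 ≡ 1 (mod 35)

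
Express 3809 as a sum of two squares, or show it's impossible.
28² + 55² (a=28, b=55)

Factorization: 3809 = 13 × 293
By Fermat: n is sum of two squares iff every prime p ≡ 3 (mod 4) appears to even power.
All primes ≡ 3 (mod 4) appear to even power.
Search a = 0, 1, 2, … for 3809 - a² a perfect square: first hit at a = 28: 3809 - 784 = 3025 = 55².
3809 = 28² + 55² = 784 + 3025 ✓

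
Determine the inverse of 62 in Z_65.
43

gcd(62, 65) = 1, so the inverse exists.
Extended Euclidean algorithm on (65, 62):
65 = 1 × 62 + 3  ⟹  3 = (1)·65 + (-1)·62
62 = 20 × 3 + 2  ⟹  2 = (-20)·65 + (21)·62
3 = 1 × 2 + 1  ⟹  1 = (21)·65 + (-22)·62
So (-22)·62 ≡ 1 (mod 65), i.e. 62^(-1) ≡ -22 ≡ 43 (mod 65).
Check: 62 × 43 = 2666 ≡ 1 (mod 65)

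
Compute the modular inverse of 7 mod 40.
23

gcd(7, 40) = 1, so the inverse exists.
Extended Euclidean algorithm on (40, 7):
40 = 5 × 7 + 5  ⟹  5 = (1)·40 + (-5)·7
7 = 1 × 5 + 2  ⟹  2 = (-1)·40 + (6)·7
5 = 2 × 2 + 1  ⟹  1 = (3)·40 + (-17)·7
So (-17)·7 ≡ 1 (mod 40), i.e. 7^(-1) ≡ -17 ≡ 23 (mod 40).
Check: 7 × 23 = 161 ≡ 1 (mod 40)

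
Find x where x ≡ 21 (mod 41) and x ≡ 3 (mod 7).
185

Using Chinese Remainder Theorem:
M = 41 × 7 = 287
M1 = 7, M2 = 41
y1 = 7^(-1) mod 41 = 6
y2 = 41^(-1) mod 7 = 6
x = (21×7×6 + 3×41×6) mod 287 = 185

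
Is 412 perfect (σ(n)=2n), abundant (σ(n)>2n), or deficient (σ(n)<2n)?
deficient

Proper divisors of 412: sum = 1 + 2 + 4 + 103 + 206 = 316
Since 316 < 412, 412 is deficient.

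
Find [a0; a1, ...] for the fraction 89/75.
[1; 5, 2, 1, 4]

Euclidean algorithm steps:
89 = 1 × 75 + 14
75 = 5 × 14 + 5
14 = 2 × 5 + 4
5 = 1 × 4 + 1
4 = 4 × 1 + 0
Continued fraction: [1; 5, 2, 1, 4]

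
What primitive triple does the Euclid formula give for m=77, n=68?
(1305, 10472, 10553)

Euclid's formula: a = m² - n², b = 2mn, c = m² + n²
m = 77, n = 68
a = 77² - 68² = 5929 - 4624 = 1305
b = 2 × 77 × 68 = 10472
c = 77² + 68² = 5929 + 4624 = 10553
Verification: 1305² + 10472² = 1703025 + 109662784 = 111365809 = 10553² ✓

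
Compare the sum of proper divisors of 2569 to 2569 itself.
deficient

Proper divisors of 2569: sum = 1 + 7 + 367 = 375
Since 375 < 2569, 2569 is deficient.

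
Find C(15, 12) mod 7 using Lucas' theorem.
0

Using Lucas' theorem:
Write n=15 and k=12 in base 7:
n in base 7: [2, 1]
k in base 7: [1, 5]
C(15,12) mod 7 = ∏ C(n_i, k_i) mod 7
Digit binomials (mod 7): C(2,1) = 2; C(1,5) = 0 (k_i > n_i)
Product: 2 × 0 = 0 ≡ 0 (mod 7)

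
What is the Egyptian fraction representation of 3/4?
1/2 + 1/4

Greedy algorithm:
3/4: ceiling(4/3) = 2, use 1/2
1/4: ceiling(4/1) = 4, use 1/4
Result: 3/4 = 1/2 + 1/4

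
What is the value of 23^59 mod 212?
83

Repeated squaring. Binary of 59 = 111011.
23^1 ≡ 23 (mod 212); 23^2 ≡ 105 (mod 212); 23^4 ≡ 1 (mod 212); 23^8 ≡ 1 (mod 212); 23^16 ≡ 1 (mod 212); 23^32 ≡ 1 (mod 212)
23^59 = 23^1 × 23^2 × 23^8 × 23^16 × 23^32 ≡ 83 (mod 212)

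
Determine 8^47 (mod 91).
57

Repeated squaring. Binary of 47 = 101111.
8^1 ≡ 8 (mod 91); 8^2 ≡ 64 (mod 91); 8^4 ≡ 1 (mod 91); 8^8 ≡ 1 (mod 91); 8^16 ≡ 1 (mod 91); 8^32 ≡ 1 (mod 91)
8^47 = 8^1 × 8^2 × 8^4 × 8^8 × 8^32 ≡ 57 (mod 91)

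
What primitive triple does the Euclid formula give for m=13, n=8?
(105, 208, 233)

Euclid's formula: a = m² - n², b = 2mn, c = m² + n²
m = 13, n = 8
a = 13² - 8² = 169 - 64 = 105
b = 2 × 13 × 8 = 208
c = 13² + 8² = 169 + 64 = 233
Verification: 105² + 208² = 11025 + 43264 = 54289 = 233² ✓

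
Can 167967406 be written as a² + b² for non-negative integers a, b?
Not possible

Factorization: 167967406 = 2 × 41 × 127^3
By Fermat: n is sum of two squares iff every prime p ≡ 3 (mod 4) appears to even power.
Prime(s) ≡ 3 (mod 4) with odd exponent: [(127, 3)]
Therefore 167967406 cannot be expressed as a² + b².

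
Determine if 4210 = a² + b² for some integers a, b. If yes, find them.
27² + 59² (a=27, b=59)

Factorization: 4210 = 2 × 5 × 421
By Fermat: n is sum of two squares iff every prime p ≡ 3 (mod 4) appears to even power.
All primes ≡ 3 (mod 4) appear to even power.
Search a = 0, 1, 2, … for 4210 - a² a perfect square: first hit at a = 27: 4210 - 729 = 3481 = 59².
4210 = 27² + 59² = 729 + 3481 ✓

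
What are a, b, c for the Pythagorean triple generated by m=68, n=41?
(2943, 5576, 6305)

Euclid's formula: a = m² - n², b = 2mn, c = m² + n²
m = 68, n = 41
a = 68² - 41² = 4624 - 1681 = 2943
b = 2 × 68 × 41 = 5576
c = 68² + 41² = 4624 + 1681 = 6305
Verification: 2943² + 5576² = 8661249 + 31091776 = 39753025 = 6305² ✓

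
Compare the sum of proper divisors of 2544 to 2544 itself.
abundant

Proper divisors of 2544: sum = 1 + 2 + 3 + 4 + 6 + 8 + 12 + 16 + ... + 424 + 636 + 848 + 1272 (19 divisors) = 4152
Since 4152 > 2544, 2544 is abundant.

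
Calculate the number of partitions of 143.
20390982757

p(n) counts ways to write n as a sum of positive integers (order ignored).
Euler's pentagonal recurrence: p(k) = p(k-1) + p(k-2) - p(k-5) - p(k-7) + p(k-12) + p(k-15) - ... (offsets j(3j∓1)/2, signs ++--, p(0)=1, p(<0)=0).
DP table for k = 0..142: p(0)=1, p(1)=1, p(2)=2, p(3)=3, p(4)=5, p(5)=7, p(6)=11, p(7)=15, p(8)=22, p(9)=30, p(10)=42, p(11)=56, p(12)=77, p(13)=101, p(14)=135, p(15)=176, p(16)=231, p(17)=297, p(18)=385, p(19)=490, p(20)=627, p(21)=792, p(22)=1002, p(23)=1255, p(24)=1575, p(25)=1958, p(26)=2436, p(27)=3010, p(28)=3718, p(29)=4565, p(30)=5604, p(31)=6842, p(32)=8349, p(33)=10143, p(34)=12310, p(35)=14883, p(36)=17977, p(37)=21637, p(38)=26015, p(39)=31185, p(40)=37338, p(41)=44583, p(42)=53174, p(43)=63261, p(44)=75175, p(45)=89134, p(46)=105558, p(47)=124754, p(48)=147273, p(49)=173525, p(50)=204226, p(51)=239943, p(52)=281589, p(53)=329931, p(54)=386155, p(55)=451276, p(56)=526823, p(57)=614154, p(58)=715220, p(59)=831820, p(60)=966467, p(61)=1121505, p(62)=1300156, p(63)=1505499, p(64)=1741630, p(65)=2012558, p(66)=2323520, p(67)=2679689, p(68)=3087735, p(69)=3554345, p(70)=4087968, p(71)=4697205, p(72)=5392783, p(73)=6185689, p(74)=7089500, p(75)=8118264, p(76)=9289091, p(77)=10619863, p(78)=12132164, p(79)=13848650, p(80)=15796476, p(81)=18004327, p(82)=20506255, p(83)=23338469, p(84)=26543660, p(85)=30167357, p(86)=34262962, p(87)=38887673, p(88)=44108109, p(89)=49995925, p(90)=56634173, p(91)=64112359, p(92)=72533807, p(93)=82010177, p(94)=92669720, p(95)=104651419, p(96)=118114304, p(97)=133230930, p(98)=150198136, p(99)=169229875, p(100)=190569292, p(101)=214481126, p(102)=241265379, p(103)=271248950, p(104)=304801365, p(105)=342325709, p(106)=384276336, p(107)=431149389, p(108)=483502844, p(109)=541946240, p(110)=607163746, p(111)=679903203, p(112)=761002156, p(113)=851376628, p(114)=952050665, p(115)=1064144451, p(116)=1188908248, p(117)=1327710076, p(118)=1482074143, p(119)=1653668665, p(120)=1844349560, p(121)=2056148051, p(122)=2291320912, p(123)=2552338241, p(124)=2841940500, p(125)=3163127352, p(126)=3519222692, p(127)=3913864295, p(128)=4351078600, p(129)=4835271870, p(130)=5371315400, p(131)=5964539504, p(132)=6620830889, p(133)=7346629512, p(134)=8149040695, p(135)=9035836076, p(136)=10015581680, p(137)=11097645016, p(138)=12292341831, p(139)=13610949895, p(140)=15065878135, p(141)=16670689208, p(142)=18440293320.
Final step: p(143) = p(142) + p(141) - p(138) - p(136) + p(131) + p(128) - p(121) - p(117) + p(108) + p(103) - p(92) - p(86) + p(73) + p(66) - p(51) - p(43) + p(26) + p(17)
= 18440293320 + 16670689208 - 12292341831 - 10015581680 + 5964539504 + 4351078600 - 2056148051 - 1327710076 + 483502844 + 271248950 - 72533807 - 34262962 + 6185689 + 2323520 - 239943 - 63261 + 2436 + 297
= 20390982757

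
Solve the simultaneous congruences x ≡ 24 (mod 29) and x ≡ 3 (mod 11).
256

Using Chinese Remainder Theorem:
M = 29 × 11 = 319
M1 = 11, M2 = 29
y1 = 11^(-1) mod 29 = 8
y2 = 29^(-1) mod 11 = 8
x = (24×11×8 + 3×29×8) mod 319 = 256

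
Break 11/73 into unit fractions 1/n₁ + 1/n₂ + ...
1/7 + 1/128 + 1/65408

Greedy algorithm:
11/73: ceiling(73/11) = 7, use 1/7
4/511: ceiling(511/4) = 128, use 1/128
1/65408: ceiling(65408/1) = 65408, use 1/65408
Result: 11/73 = 1/7 + 1/128 + 1/65408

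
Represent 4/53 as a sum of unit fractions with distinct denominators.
1/14 + 1/248 + 1/92008

Greedy algorithm:
4/53: ceiling(53/4) = 14, use 1/14
3/742: ceiling(742/3) = 248, use 1/248
1/92008: ceiling(92008/1) = 92008, use 1/92008
Result: 4/53 = 1/14 + 1/248 + 1/92008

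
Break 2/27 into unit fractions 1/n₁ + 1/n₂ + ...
1/14 + 1/378

Greedy algorithm:
2/27: ceiling(27/2) = 14, use 1/14
1/378: ceiling(378/1) = 378, use 1/378
Result: 2/27 = 1/14 + 1/378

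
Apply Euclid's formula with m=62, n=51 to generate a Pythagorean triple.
(1243, 6324, 6445)

Euclid's formula: a = m² - n², b = 2mn, c = m² + n²
m = 62, n = 51
a = 62² - 51² = 3844 - 2601 = 1243
b = 2 × 62 × 51 = 6324
c = 62² + 51² = 3844 + 2601 = 6445
Verification: 1243² + 6324² = 1545049 + 39992976 = 41538025 = 6445² ✓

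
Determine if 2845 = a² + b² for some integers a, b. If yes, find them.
6² + 53² (a=6, b=53)

Factorization: 2845 = 5 × 569
By Fermat: n is sum of two squares iff every prime p ≡ 3 (mod 4) appears to even power.
All primes ≡ 3 (mod 4) appear to even power.
Search a = 0, 1, 2, … for 2845 - a² a perfect square: first hit at a = 6: 2845 - 36 = 2809 = 53².
2845 = 6² + 53² = 36 + 2809 ✓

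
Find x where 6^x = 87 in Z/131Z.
121

Baby-step giant-step with step n = ⌈√131⌉ = 12.
Baby steps 6^j mod 131 (j:value) for j=0..11: 0:1, 1:6, 2:36, 3:85, 4:117, 5:47, 6:20, 7:120, 8:65, 9:128, 10:113, 11:23.
Giant-step multiplier: 6^(-12) ≡ 6^(130-12) = 6^118 ≡ 75 (mod 131).
Giant steps γ_i = 87·75^i mod 131: γ_0=87, γ_1=106, γ_2=90, γ_3=69, γ_4=66, γ_5=103, γ_6=127, γ_7=93, γ_8=32, γ_9=42, γ_10=6 (in table at j=1).
x = i·n + j = 10·12 + 1 = 121.
Check: 6^121 ≡ 87 (mod 131).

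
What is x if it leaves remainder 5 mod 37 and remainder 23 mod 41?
597

Using Chinese Remainder Theorem:
M = 37 × 41 = 1517
M1 = 41, M2 = 37
y1 = 41^(-1) mod 37 = 28
y2 = 37^(-1) mod 41 = 10
x = (5×41×28 + 23×37×10) mod 1517 = 597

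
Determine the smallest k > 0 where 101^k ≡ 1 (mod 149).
148

149 is prime, so ord(101) divides φ(149) = 148.
Divisors of 148: 1, 2, 4, 37, 74, 148.
Repeated squaring: 101^1 ≡ 101, 101^2 ≡ 69, 101^4 ≡ 142, 101^8 ≡ 49, 101^16 ≡ 17, 101^32 ≡ 140, 101^64 ≡ 81, 101^128 ≡ 5 (mod 149).
Test 101^d mod 149 for each divisor d in increasing order:
101^1 ≡ 101
101^2 ≡ 69
101^4 ≡ 142
101^37 = 101^32·101^4·101^1 ≡ 105
101^74 = 101^64·101^8·101^2 ≡ 148
101^148 = 101^128·101^16·101^4 ≡ 1  ← first divisor giving 1
The order is 148.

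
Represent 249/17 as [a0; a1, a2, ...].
[14; 1, 1, 1, 5]

Euclidean algorithm steps:
249 = 14 × 17 + 11
17 = 1 × 11 + 6
11 = 1 × 6 + 5
6 = 1 × 5 + 1
5 = 5 × 1 + 0
Continued fraction: [14; 1, 1, 1, 5]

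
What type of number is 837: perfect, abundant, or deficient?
deficient

Proper divisors of 837: sum = 1 + 3 + 9 + 27 + 31 + 93 + 279 = 443
Since 443 < 837, 837 is deficient.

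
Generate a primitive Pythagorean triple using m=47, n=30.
(1309, 2820, 3109)

Euclid's formula: a = m² - n², b = 2mn, c = m² + n²
m = 47, n = 30
a = 47² - 30² = 2209 - 900 = 1309
b = 2 × 47 × 30 = 2820
c = 47² + 30² = 2209 + 900 = 3109
Verification: 1309² + 2820² = 1713481 + 7952400 = 9665881 = 3109² ✓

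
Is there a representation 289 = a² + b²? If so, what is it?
0² + 17² (a=0, b=17)

Factorization: 289 = 17^2
By Fermat: n is sum of two squares iff every prime p ≡ 3 (mod 4) appears to even power.
All primes ≡ 3 (mod 4) appear to even power.
Search a = 0, 1, 2, … for 289 - a² a perfect square: first hit at a = 0: 289 - 0 = 289 = 17².
289 = 0² + 17² = 0 + 289 ✓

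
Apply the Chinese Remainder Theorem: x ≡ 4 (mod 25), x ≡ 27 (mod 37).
804

Using Chinese Remainder Theorem:
M = 25 × 37 = 925
M1 = 37, M2 = 25
y1 = 37^(-1) mod 25 = 23
y2 = 25^(-1) mod 37 = 3
x = (4×37×23 + 27×25×3) mod 925 = 804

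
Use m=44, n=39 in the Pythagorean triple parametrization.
(415, 3432, 3457)

Euclid's formula: a = m² - n², b = 2mn, c = m² + n²
m = 44, n = 39
a = 44² - 39² = 1936 - 1521 = 415
b = 2 × 44 × 39 = 3432
c = 44² + 39² = 1936 + 1521 = 3457
Verification: 415² + 3432² = 172225 + 11778624 = 11950849 = 3457² ✓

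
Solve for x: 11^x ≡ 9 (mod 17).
14

Baby-step giant-step with step n = ⌈√17⌉ = 5.
Baby steps 11^j mod 17 (j:value) for j=0..4: 0:1, 1:11, 2:2, 3:5, 4:4.
Giant-step multiplier: 11^(-5) ≡ 11^(16-5) = 11^11 ≡ 12 (mod 17).
Giant steps γ_i = 9·12^i mod 17: γ_0=9, γ_1=6, γ_2=4 (in table at j=4).
x = i·n + j = 2·5 + 4 = 14.
Check: 11^14 ≡ 9 (mod 17).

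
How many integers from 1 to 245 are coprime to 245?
168

245 = 5 × 7^2
φ(n) = n × ∏(1 - 1/p) for each prime p dividing n
φ(245) = 245 × (1 - 1/5) × (1 - 1/7) = 168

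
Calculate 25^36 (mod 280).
225

Repeated squaring. Binary of 36 = 100100.
25^1 ≡ 25 (mod 280); 25^2 ≡ 65 (mod 280); 25^4 ≡ 25 (mod 280); 25^8 ≡ 65 (mod 280); 25^16 ≡ 25 (mod 280); 25^32 ≡ 65 (mod 280)
25^36 = 25^4 × 25^32 ≡ 225 (mod 280)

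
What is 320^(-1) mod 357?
164

gcd(320, 357) = 1, so the inverse exists.
Extended Euclidean algorithm on (357, 320):
357 = 1 × 320 + 37  ⟹  37 = (1)·357 + (-1)·320
320 = 8 × 37 + 24  ⟹  24 = (-8)·357 + (9)·320
37 = 1 × 24 + 13  ⟹  13 = (9)·357 + (-10)·320
24 = 1 × 13 + 11  ⟹  11 = (-17)·357 + (19)·320
13 = 1 × 11 + 2  ⟹  2 = (26)·357 + (-29)·320
11 = 5 × 2 + 1  ⟹  1 = (-147)·357 + (164)·320
So (164)·320 ≡ 1 (mod 357), i.e. 320^(-1) ≡ 164 (mod 357).
Check: 320 × 164 = 52480 ≡ 1 (mod 357)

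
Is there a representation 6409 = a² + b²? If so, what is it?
3² + 80² (a=3, b=80)

Factorization: 6409 = 13 × 17 × 29
By Fermat: n is sum of two squares iff every prime p ≡ 3 (mod 4) appears to even power.
All primes ≡ 3 (mod 4) appear to even power.
Search a = 0, 1, 2, … for 6409 - a² a perfect square: first hit at a = 3: 6409 - 9 = 6400 = 80².
6409 = 3² + 80² = 9 + 6400 ✓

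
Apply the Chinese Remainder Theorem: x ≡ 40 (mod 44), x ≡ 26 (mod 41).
436

Using Chinese Remainder Theorem:
M = 44 × 41 = 1804
M1 = 41, M2 = 44
y1 = 41^(-1) mod 44 = 29
y2 = 44^(-1) mod 41 = 14
x = (40×41×29 + 26×44×14) mod 1804 = 436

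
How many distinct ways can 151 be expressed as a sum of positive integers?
45060624582

p(n) counts ways to write n as a sum of positive integers (order ignored).
Euler's pentagonal recurrence: p(k) = p(k-1) + p(k-2) - p(k-5) - p(k-7) + p(k-12) + p(k-15) - ... (offsets j(3j∓1)/2, signs ++--, p(0)=1, p(<0)=0).
DP table for k = 0..150: p(0)=1, p(1)=1, p(2)=2, p(3)=3, p(4)=5, p(5)=7, p(6)=11, p(7)=15, p(8)=22, p(9)=30, p(10)=42, p(11)=56, p(12)=77, p(13)=101, p(14)=135, p(15)=176, p(16)=231, p(17)=297, p(18)=385, p(19)=490, p(20)=627, p(21)=792, p(22)=1002, p(23)=1255, p(24)=1575, p(25)=1958, p(26)=2436, p(27)=3010, p(28)=3718, p(29)=4565, p(30)=5604, p(31)=6842, p(32)=8349, p(33)=10143, p(34)=12310, p(35)=14883, p(36)=17977, p(37)=21637, p(38)=26015, p(39)=31185, p(40)=37338, p(41)=44583, p(42)=53174, p(43)=63261, p(44)=75175, p(45)=89134, p(46)=105558, p(47)=124754, p(48)=147273, p(49)=173525, p(50)=204226, p(51)=239943, p(52)=281589, p(53)=329931, p(54)=386155, p(55)=451276, p(56)=526823, p(57)=614154, p(58)=715220, p(59)=831820, p(60)=966467, p(61)=1121505, p(62)=1300156, p(63)=1505499, p(64)=1741630, p(65)=2012558, p(66)=2323520, p(67)=2679689, p(68)=3087735, p(69)=3554345, p(70)=4087968, p(71)=4697205, p(72)=5392783, p(73)=6185689, p(74)=7089500, p(75)=8118264, p(76)=9289091, p(77)=10619863, p(78)=12132164, p(79)=13848650, p(80)=15796476, p(81)=18004327, p(82)=20506255, p(83)=23338469, p(84)=26543660, p(85)=30167357, p(86)=34262962, p(87)=38887673, p(88)=44108109, p(89)=49995925, p(90)=56634173, p(91)=64112359, p(92)=72533807, p(93)=82010177, p(94)=92669720, p(95)=104651419, p(96)=118114304, p(97)=133230930, p(98)=150198136, p(99)=169229875, p(100)=190569292, p(101)=214481126, p(102)=241265379, p(103)=271248950, p(104)=304801365, p(105)=342325709, p(106)=384276336, p(107)=431149389, p(108)=483502844, p(109)=541946240, p(110)=607163746, p(111)=679903203, p(112)=761002156, p(113)=851376628, p(114)=952050665, p(115)=1064144451, p(116)=1188908248, p(117)=1327710076, p(118)=1482074143, p(119)=1653668665, p(120)=1844349560, p(121)=2056148051, p(122)=2291320912, p(123)=2552338241, p(124)=2841940500, p(125)=3163127352, p(126)=3519222692, p(127)=3913864295, p(128)=4351078600, p(129)=4835271870, p(130)=5371315400, p(131)=5964539504, p(132)=6620830889, p(133)=7346629512, p(134)=8149040695, p(135)=9035836076, p(136)=10015581680, p(137)=11097645016, p(138)=12292341831, p(139)=13610949895, p(140)=15065878135, p(141)=16670689208, p(142)=18440293320, p(143)=20390982757, p(144)=22540654445, p(145)=24908858009, p(146)=27517052599, p(147)=30388671978, p(148)=33549419497, p(149)=37027355200, p(150)=40853235313.
Final step: p(151) = p(150) + p(149) - p(146) - p(144) + p(139) + p(136) - p(129) - p(125) + p(116) + p(111) - p(100) - p(94) + p(81) + p(74) - p(59) - p(51) + p(34) + p(25) - p(6)
= 40853235313 + 37027355200 - 27517052599 - 22540654445 + 13610949895 + 10015581680 - 4835271870 - 3163127352 + 1188908248 + 679903203 - 190569292 - 92669720 + 18004327 + 7089500 - 831820 - 239943 + 12310 + 1958 - 11
= 45060624582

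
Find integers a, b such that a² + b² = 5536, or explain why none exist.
44² + 60² (a=44, b=60)

Factorization: 5536 = 2^5 × 173
By Fermat: n is sum of two squares iff every prime p ≡ 3 (mod 4) appears to even power.
All primes ≡ 3 (mod 4) appear to even power.
Search a = 0, 1, 2, … for 5536 - a² a perfect square: first hit at a = 44: 5536 - 1936 = 3600 = 60².
5536 = 44² + 60² = 1936 + 3600 ✓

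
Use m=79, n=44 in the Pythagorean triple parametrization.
(4305, 6952, 8177)

Euclid's formula: a = m² - n², b = 2mn, c = m² + n²
m = 79, n = 44
a = 79² - 44² = 6241 - 1936 = 4305
b = 2 × 79 × 44 = 6952
c = 79² + 44² = 6241 + 1936 = 8177
Verification: 4305² + 6952² = 18533025 + 48330304 = 66863329 = 8177² ✓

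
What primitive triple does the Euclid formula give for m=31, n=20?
(561, 1240, 1361)

Euclid's formula: a = m² - n², b = 2mn, c = m² + n²
m = 31, n = 20
a = 31² - 20² = 961 - 400 = 561
b = 2 × 31 × 20 = 1240
c = 31² + 20² = 961 + 400 = 1361
Verification: 561² + 1240² = 314721 + 1537600 = 1852321 = 1361² ✓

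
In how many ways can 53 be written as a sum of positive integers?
329931

p(n) counts ways to write n as a sum of positive integers (order ignored).
Euler's pentagonal recurrence: p(k) = p(k-1) + p(k-2) - p(k-5) - p(k-7) + p(k-12) + p(k-15) - ... (offsets j(3j∓1)/2, signs ++--, p(0)=1, p(<0)=0).
DP table for k = 0..52: p(0)=1, p(1)=1, p(2)=2, p(3)=3, p(4)=5, p(5)=7, p(6)=11, p(7)=15, p(8)=22, p(9)=30, p(10)=42, p(11)=56, p(12)=77, p(13)=101, p(14)=135, p(15)=176, p(16)=231, p(17)=297, p(18)=385, p(19)=490, p(20)=627, p(21)=792, p(22)=1002, p(23)=1255, p(24)=1575, p(25)=1958, p(26)=2436, p(27)=3010, p(28)=3718, p(29)=4565, p(30)=5604, p(31)=6842, p(32)=8349, p(33)=10143, p(34)=12310, p(35)=14883, p(36)=17977, p(37)=21637, p(38)=26015, p(39)=31185, p(40)=37338, p(41)=44583, p(42)=53174, p(43)=63261, p(44)=75175, p(45)=89134, p(46)=105558, p(47)=124754, p(48)=147273, p(49)=173525, p(50)=204226, p(51)=239943, p(52)=281589.
Final step: p(53) = p(52) + p(51) - p(48) - p(46) + p(41) + p(38) - p(31) - p(27) + p(18) + p(13) - p(2)
= 281589 + 239943 - 147273 - 105558 + 44583 + 26015 - 6842 - 3010 + 385 + 101 - 2
= 329931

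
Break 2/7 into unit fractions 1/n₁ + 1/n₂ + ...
1/4 + 1/28

Greedy algorithm:
2/7: ceiling(7/2) = 4, use 1/4
1/28: ceiling(28/1) = 28, use 1/28
Result: 2/7 = 1/4 + 1/28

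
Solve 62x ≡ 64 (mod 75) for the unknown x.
x ≡ 47 (mod 75)

gcd(62, 75) = 1, which divides 64, so solutions exist.
Find 62^(-1) mod 75 by the extended Euclidean algorithm:
75 = 1 × 62 + 13  ⟹  13 = (1)·75 + (-1)·62
62 = 4 × 13 + 10  ⟹  10 = (-4)·75 + (5)·62
13 = 1 × 10 + 3  ⟹  3 = (5)·75 + (-6)·62
10 = 3 × 3 + 1  ⟹  1 = (-19)·75 + (23)·62
So (23)·62 ≡ 1 (mod 75), i.e. 62^(-1) ≡ 23 (mod 75).
x ≡ 23 × 64 = 1472 ≡ 47 (mod 75).
Check: 62 × 47 = 2914 ≡ 64 (mod 75).
Unique solution: x ≡ 47 (mod 75)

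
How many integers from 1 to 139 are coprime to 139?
138

139 = 139
φ(n) = n × ∏(1 - 1/p) for each prime p dividing n
φ(139) = 139 × (1 - 1/139) = 138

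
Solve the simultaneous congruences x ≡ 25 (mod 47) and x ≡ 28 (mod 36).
1576

Using Chinese Remainder Theorem:
M = 47 × 36 = 1692
M1 = 36, M2 = 47
y1 = 36^(-1) mod 47 = 17
y2 = 47^(-1) mod 36 = 23
x = (25×36×17 + 28×47×23) mod 1692 = 1576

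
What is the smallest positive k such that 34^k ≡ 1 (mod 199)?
198

199 is prime, so ord(34) divides φ(199) = 198.
Divisors of 198: 1, 2, 3, 6, 9, 11, 18, 22, 33, 66, 99, 198.
Repeated squaring: 34^1 ≡ 34, 34^2 ≡ 161, 34^4 ≡ 51, 34^8 ≡ 14, 34^16 ≡ 196, 34^32 ≡ 9, 34^64 ≡ 81, 34^128 ≡ 193 (mod 199).
Test 34^d mod 199 for each divisor d in increasing order:
34^1 ≡ 34
34^2 ≡ 161
34^3 = 34^2·34^1 ≡ 101
34^6 = 34^4·34^2 ≡ 52
34^9 = 34^8·34^1 ≡ 78
34^11 = 34^8·34^2·34^1 ≡ 21
34^18 = 34^16·34^2 ≡ 114
34^22 = 34^16·34^4·34^2 ≡ 43
34^33 = 34^32·34^1 ≡ 107
34^66 = 34^64·34^2 ≡ 106
34^99 = 34^64·34^32·34^2·34^1 ≡ 198
34^198 = 34^128·34^64·34^4·34^2 ≡ 1  ← first divisor giving 1
The order is 198.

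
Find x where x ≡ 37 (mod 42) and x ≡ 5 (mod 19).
499

Using Chinese Remainder Theorem:
M = 42 × 19 = 798
M1 = 19, M2 = 42
y1 = 19^(-1) mod 42 = 31
y2 = 42^(-1) mod 19 = 5
x = (37×19×31 + 5×42×5) mod 798 = 499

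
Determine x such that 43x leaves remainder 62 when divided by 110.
x ≡ 4 (mod 110)

gcd(43, 110) = 1, which divides 62, so solutions exist.
Find 43^(-1) mod 110 by the extended Euclidean algorithm:
110 = 2 × 43 + 24  ⟹  24 = (1)·110 + (-2)·43
43 = 1 × 24 + 19  ⟹  19 = (-1)·110 + (3)·43
24 = 1 × 19 + 5  ⟹  5 = (2)·110 + (-5)·43
19 = 3 × 5 + 4  ⟹  4 = (-7)·110 + (18)·43
5 = 1 × 4 + 1  ⟹  1 = (9)·110 + (-23)·43
So (-23)·43 ≡ 1 (mod 110), i.e. 43^(-1) ≡ -23 ≡ 87 (mod 110).
x ≡ 87 × 62 = 5394 ≡ 4 (mod 110).
Check: 43 × 4 = 172 ≡ 62 (mod 110).
Unique solution: x ≡ 4 (mod 110)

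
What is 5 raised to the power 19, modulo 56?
5

Repeated squaring. Binary of 19 = 10011.
5^1 ≡ 5 (mod 56); 5^2 ≡ 25 (mod 56); 5^4 ≡ 9 (mod 56); 5^8 ≡ 25 (mod 56); 5^16 ≡ 9 (mod 56)
5^19 = 5^1 × 5^2 × 5^16 ≡ 5 (mod 56)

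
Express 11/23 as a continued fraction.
[0; 2, 11]

Euclidean algorithm steps:
11 = 0 × 23 + 11
23 = 2 × 11 + 1
11 = 11 × 1 + 0
Continued fraction: [0; 2, 11]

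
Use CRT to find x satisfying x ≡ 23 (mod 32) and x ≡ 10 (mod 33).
439

Using Chinese Remainder Theorem:
M = 32 × 33 = 1056
M1 = 33, M2 = 32
y1 = 33^(-1) mod 32 = 1
y2 = 32^(-1) mod 33 = 32
x = (23×33×1 + 10×32×32) mod 1056 = 439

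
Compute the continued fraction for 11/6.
[1; 1, 5]

Euclidean algorithm steps:
11 = 1 × 6 + 5
6 = 1 × 5 + 1
5 = 5 × 1 + 0
Continued fraction: [1; 1, 5]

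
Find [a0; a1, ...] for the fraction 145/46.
[3; 6, 1, 1, 3]

Euclidean algorithm steps:
145 = 3 × 46 + 7
46 = 6 × 7 + 4
7 = 1 × 4 + 3
4 = 1 × 3 + 1
3 = 3 × 1 + 0
Continued fraction: [3; 6, 1, 1, 3]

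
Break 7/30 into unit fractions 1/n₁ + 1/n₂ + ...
1/5 + 1/30

Greedy algorithm:
7/30: ceiling(30/7) = 5, use 1/5
1/30: ceiling(30/1) = 30, use 1/30
Result: 7/30 = 1/5 + 1/30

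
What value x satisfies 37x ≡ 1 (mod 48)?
13

gcd(37, 48) = 1, so the inverse exists.
Extended Euclidean algorithm on (48, 37):
48 = 1 × 37 + 11  ⟹  11 = (1)·48 + (-1)·37
37 = 3 × 11 + 4  ⟹  4 = (-3)·48 + (4)·37
11 = 2 × 4 + 3  ⟹  3 = (7)·48 + (-9)·37
4 = 1 × 3 + 1  ⟹  1 = (-10)·48 + (13)·37
So (13)·37 ≡ 1 (mod 48), i.e. 37^(-1) ≡ 13 (mod 48).
Check: 37 × 13 = 481 ≡ 1 (mod 48)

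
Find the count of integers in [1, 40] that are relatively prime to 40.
16

40 = 2^3 × 5
φ(n) = n × ∏(1 - 1/p) for each prime p dividing n
φ(40) = 40 × (1 - 1/2) × (1 - 1/5) = 16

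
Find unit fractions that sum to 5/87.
1/18 + 1/522

Greedy algorithm:
5/87: ceiling(87/5) = 18, use 1/18
1/522: ceiling(522/1) = 522, use 1/522
Result: 5/87 = 1/18 + 1/522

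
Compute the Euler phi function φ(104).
48

104 = 2^3 × 13
φ(n) = n × ∏(1 - 1/p) for each prime p dividing n
φ(104) = 104 × (1 - 1/2) × (1 - 1/13) = 48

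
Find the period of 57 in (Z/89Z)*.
22

89 is prime, so ord(57) divides φ(89) = 88.
Divisors of 88: 1, 2, 4, 8, 11, 22, 44, 88.
Repeated squaring: 57^1 ≡ 57, 57^2 ≡ 45, 57^4 ≡ 67, 57^8 ≡ 39, 57^16 ≡ 8, 57^32 ≡ 64, 57^64 ≡ 2 (mod 89).
Test 57^d mod 89 for each divisor d in increasing order:
57^1 ≡ 57
57^2 ≡ 45
57^4 ≡ 67
57^8 ≡ 39
57^11 = 57^8·57^2·57^1 ≡ 88
57^22 = 57^16·57^4·57^2 ≡ 1  ← first divisor giving 1
The order is 22.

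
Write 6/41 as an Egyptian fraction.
1/7 + 1/287

Greedy algorithm:
6/41: ceiling(41/6) = 7, use 1/7
1/287: ceiling(287/1) = 287, use 1/287
Result: 6/41 = 1/7 + 1/287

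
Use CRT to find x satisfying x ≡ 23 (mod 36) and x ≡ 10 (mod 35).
815

Using Chinese Remainder Theorem:
M = 36 × 35 = 1260
M1 = 35, M2 = 36
y1 = 35^(-1) mod 36 = 35
y2 = 36^(-1) mod 35 = 1
x = (23×35×35 + 10×36×1) mod 1260 = 815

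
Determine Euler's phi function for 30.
8

30 = 2 × 3 × 5
φ(n) = n × ∏(1 - 1/p) for each prime p dividing n
φ(30) = 30 × (1 - 1/2) × (1 - 1/3) × (1 - 1/5) = 8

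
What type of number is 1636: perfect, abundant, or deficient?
deficient

Proper divisors of 1636: sum = 1 + 2 + 4 + 409 + 818 = 1234
Since 1234 < 1636, 1636 is deficient.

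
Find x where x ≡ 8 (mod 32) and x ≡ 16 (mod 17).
424

Using Chinese Remainder Theorem:
M = 32 × 17 = 544
M1 = 17, M2 = 32
y1 = 17^(-1) mod 32 = 17
y2 = 32^(-1) mod 17 = 8
x = (8×17×17 + 16×32×8) mod 544 = 424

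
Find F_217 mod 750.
547

Matrix identity: Q^n = [[F_(n+1), F_n], [F_n, F_(n-1)]] with Q = [[1,1],[1,0]].
n = 217 = 11011001₂. Square-and-multiply, entries mod 750:
Q^1 = [[1,1],[1,0]]
Q^3 = (Q^1)²·Q = [[3,2],[2,1]]
Q^6 = (Q^3)² = [[13,8],[8,5]]
Q^13 = (Q^6)²·Q = [[377,233],[233,144]]
Q^27 = (Q^13)²·Q = [[561,668],[668,643]]
Q^54 = (Q^27)² = [[445,272],[272,173]]
Q^108 = (Q^54)² = [[509,96],[96,413]]
Q^217 = (Q^108)²·Q = [[559,547],[547,12]]
F_217 mod 750 = Q^217[0][1] = 547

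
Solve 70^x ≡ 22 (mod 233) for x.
39

Baby-step giant-step with step n = ⌈√233⌉ = 16.
Baby steps 70^j mod 233 (j:value) for j=0..15: 0:1, 1:70, 2:7, 3:24, 4:49, 5:168, 6:110, 7:11, 8:71, 9:77, 10:31, 11:73, 12:217, 13:45, 14:121, 15:82.
Giant-step multiplier: 70^(-16) ≡ 70^(232-16) = 70^216 ≡ 74 (mod 233).
Giant steps γ_i = 22·74^i mod 233: γ_0=22, γ_1=230, γ_2=11 (in table at j=7).
x = i·n + j = 2·16 + 7 = 39.
Check: 70^39 ≡ 22 (mod 233).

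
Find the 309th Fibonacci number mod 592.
338

Matrix identity: Q^n = [[F_(n+1), F_n], [F_n, F_(n-1)]] with Q = [[1,1],[1,0]].
n = 309 = 100110101₂. Square-and-multiply, entries mod 592:
Q^1 = [[1,1],[1,0]]
Q^2 = (Q^1)² = [[2,1],[1,1]]
Q^4 = (Q^2)² = [[5,3],[3,2]]
Q^9 = (Q^4)²·Q = [[55,34],[34,21]]
Q^19 = (Q^9)²·Q = [[253,37],[37,216]]
Q^38 = (Q^19)² = [[258,185],[185,73]]
Q^77 = (Q^38)²·Q = [[408,149],[149,259]]
Q^154 = (Q^77)² = [[409,519],[519,482]]
Q^309 = (Q^154)²·Q = [[415,338],[338,77]]
F_309 mod 592 = Q^309[0][1] = 338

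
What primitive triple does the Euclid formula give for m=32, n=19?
(663, 1216, 1385)

Euclid's formula: a = m² - n², b = 2mn, c = m² + n²
m = 32, n = 19
a = 32² - 19² = 1024 - 361 = 663
b = 2 × 32 × 19 = 1216
c = 32² + 19² = 1024 + 361 = 1385
Verification: 663² + 1216² = 439569 + 1478656 = 1918225 = 1385² ✓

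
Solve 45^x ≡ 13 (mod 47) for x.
7

Baby-step giant-step with step n = ⌈√47⌉ = 7.
Baby steps 45^j mod 47 (j:value) for j=0..6: 0:1, 1:45, 2:4, 3:39, 4:16, 5:15, 6:17.
Giant-step multiplier: 45^(-7) ≡ 45^(46-7) = 45^39 ≡ 29 (mod 47).
Giant steps γ_i = 13·29^i mod 47: γ_0=13, γ_1=1 (in table at j=0).
x = i·n + j = 1·7 + 0 = 7.
Check: 45^7 ≡ 13 (mod 47).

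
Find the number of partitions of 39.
31185

p(n) counts ways to write n as a sum of positive integers (order ignored).
Euler's pentagonal recurrence: p(k) = p(k-1) + p(k-2) - p(k-5) - p(k-7) + p(k-12) + p(k-15) - ... (offsets j(3j∓1)/2, signs ++--, p(0)=1, p(<0)=0).
DP table for k = 0..38: p(0)=1, p(1)=1, p(2)=2, p(3)=3, p(4)=5, p(5)=7, p(6)=11, p(7)=15, p(8)=22, p(9)=30, p(10)=42, p(11)=56, p(12)=77, p(13)=101, p(14)=135, p(15)=176, p(16)=231, p(17)=297, p(18)=385, p(19)=490, p(20)=627, p(21)=792, p(22)=1002, p(23)=1255, p(24)=1575, p(25)=1958, p(26)=2436, p(27)=3010, p(28)=3718, p(29)=4565, p(30)=5604, p(31)=6842, p(32)=8349, p(33)=10143, p(34)=12310, p(35)=14883, p(36)=17977, p(37)=21637, p(38)=26015.
Final step: p(39) = p(38) + p(37) - p(34) - p(32) + p(27) + p(24) - p(17) - p(13) + p(4)
= 26015 + 21637 - 12310 - 8349 + 3010 + 1575 - 297 - 101 + 5
= 31185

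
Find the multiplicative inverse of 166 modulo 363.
199

gcd(166, 363) = 1, so the inverse exists.
Extended Euclidean algorithm on (363, 166):
363 = 2 × 166 + 31  ⟹  31 = (1)·363 + (-2)·166
166 = 5 × 31 + 11  ⟹  11 = (-5)·363 + (11)·166
31 = 2 × 11 + 9  ⟹  9 = (11)·363 + (-24)·166
11 = 1 × 9 + 2  ⟹  2 = (-16)·363 + (35)·166
9 = 4 × 2 + 1  ⟹  1 = (75)·363 + (-164)·166
So (-164)·166 ≡ 1 (mod 363), i.e. 166^(-1) ≡ -164 ≡ 199 (mod 363).
Check: 166 × 199 = 33034 ≡ 1 (mod 363)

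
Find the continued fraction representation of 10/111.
[0; 11, 10]

Euclidean algorithm steps:
10 = 0 × 111 + 10
111 = 11 × 10 + 1
10 = 10 × 1 + 0
Continued fraction: [0; 11, 10]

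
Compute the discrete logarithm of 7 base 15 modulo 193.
8

Baby-step giant-step with step n = ⌈√193⌉ = 14.
Baby steps 15^j mod 193 (j:value) for j=0..13: 0:1, 1:15, 2:32, 3:94, 4:59, 5:113, 6:151, 7:142, 8:7, 9:105, 10:31, 11:79, 12:27, 13:19.
h = 7 is already in the table at j=8, so x = 8.
Check: 15^8 ≡ 7 (mod 193).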